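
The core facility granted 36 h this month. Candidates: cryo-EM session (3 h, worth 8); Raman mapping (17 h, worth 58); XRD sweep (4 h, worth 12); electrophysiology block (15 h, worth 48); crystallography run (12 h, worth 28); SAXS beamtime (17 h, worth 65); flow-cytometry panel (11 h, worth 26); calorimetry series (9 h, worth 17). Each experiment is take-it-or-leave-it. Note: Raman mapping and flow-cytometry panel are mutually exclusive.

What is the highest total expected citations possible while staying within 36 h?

125

The ratio heuristic lands on Raman mapping + SAXS beamtime (123) but leaves 2 h idle.
Replace Raman mapping with XRD sweep + electrophysiology block: the trade gains 2 net, giving 125 at 36 h.
Runner-up Raman mapping + SAXS beamtime tops out at 123.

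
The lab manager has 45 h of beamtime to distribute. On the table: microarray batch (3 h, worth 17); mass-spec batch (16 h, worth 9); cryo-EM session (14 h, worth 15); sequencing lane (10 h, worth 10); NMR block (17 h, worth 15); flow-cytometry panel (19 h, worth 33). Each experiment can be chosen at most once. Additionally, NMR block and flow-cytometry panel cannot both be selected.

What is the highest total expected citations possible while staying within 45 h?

65

Best packing: microarray batch + cryo-EM session + flow-cytometry panel — 36 h, 65 total.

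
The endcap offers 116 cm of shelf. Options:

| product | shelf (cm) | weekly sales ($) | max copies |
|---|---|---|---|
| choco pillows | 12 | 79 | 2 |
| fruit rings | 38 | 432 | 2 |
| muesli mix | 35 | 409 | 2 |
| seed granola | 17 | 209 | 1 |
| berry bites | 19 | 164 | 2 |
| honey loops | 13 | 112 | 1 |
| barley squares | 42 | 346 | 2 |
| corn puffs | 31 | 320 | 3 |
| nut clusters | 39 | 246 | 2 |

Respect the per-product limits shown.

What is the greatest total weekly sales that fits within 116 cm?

Density check — seed granola 12.29, muesli mix 11.69, fruit rings 11.37 are the best per cm.
Filling by ratio: 2×muesli mix + seed granola + berry bites for 1191, with 10 cm left unused.
Replace muesli mix and seed granola and berry bites with 2×fruit rings: the trade gains 82 net, giving 1273 at 111 cm.
Every other selection either busts 116 cm or exceeds an availability limit or fails to beat 1273.

1273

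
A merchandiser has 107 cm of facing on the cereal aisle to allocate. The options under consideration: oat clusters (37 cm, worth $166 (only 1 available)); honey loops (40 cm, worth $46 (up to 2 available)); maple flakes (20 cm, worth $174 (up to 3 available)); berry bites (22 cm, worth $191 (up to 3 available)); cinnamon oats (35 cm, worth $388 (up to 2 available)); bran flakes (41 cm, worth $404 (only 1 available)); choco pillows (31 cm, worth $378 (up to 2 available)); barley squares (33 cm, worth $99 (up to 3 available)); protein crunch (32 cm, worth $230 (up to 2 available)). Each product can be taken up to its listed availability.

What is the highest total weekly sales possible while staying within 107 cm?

1170

Taking the top-ratio products first gives cinnamon oats + 2×choco pillows for 1144 (97 cm).
Dropping choco pillows frees 31 cm; slotting in bran flakes (41 cm) lifts the total to 1170 at 107 cm.
No other feasible combination exceeds 1170.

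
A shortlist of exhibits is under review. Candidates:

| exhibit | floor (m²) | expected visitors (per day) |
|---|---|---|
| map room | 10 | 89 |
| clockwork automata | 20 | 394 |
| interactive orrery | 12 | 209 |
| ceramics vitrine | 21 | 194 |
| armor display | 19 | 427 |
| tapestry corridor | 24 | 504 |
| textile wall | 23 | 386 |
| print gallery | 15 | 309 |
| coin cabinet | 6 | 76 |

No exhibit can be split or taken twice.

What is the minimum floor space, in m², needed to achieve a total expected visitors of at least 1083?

Look for the lowest-floor combination reaching 1083.
clockwork automata + armor display + print gallery: 1130 expected visitors at 54 m².
Below 54 m² the best achievable stays under 1083.

54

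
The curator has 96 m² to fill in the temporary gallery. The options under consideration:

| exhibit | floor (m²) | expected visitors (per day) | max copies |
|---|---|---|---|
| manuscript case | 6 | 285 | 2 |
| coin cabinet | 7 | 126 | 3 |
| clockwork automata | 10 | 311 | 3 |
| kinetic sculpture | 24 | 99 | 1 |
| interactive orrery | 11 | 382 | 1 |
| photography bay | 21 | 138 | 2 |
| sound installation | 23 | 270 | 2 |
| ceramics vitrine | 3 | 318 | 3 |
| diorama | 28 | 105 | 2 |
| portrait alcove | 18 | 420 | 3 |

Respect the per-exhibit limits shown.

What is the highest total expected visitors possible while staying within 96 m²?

3511

Taking 2×manuscript case + 2×coin cabinet + 3×clockwork automata + interactive orrery + 3×ceramics vitrine + portrait alcove: 94 m² used, 3511 in expected visitors.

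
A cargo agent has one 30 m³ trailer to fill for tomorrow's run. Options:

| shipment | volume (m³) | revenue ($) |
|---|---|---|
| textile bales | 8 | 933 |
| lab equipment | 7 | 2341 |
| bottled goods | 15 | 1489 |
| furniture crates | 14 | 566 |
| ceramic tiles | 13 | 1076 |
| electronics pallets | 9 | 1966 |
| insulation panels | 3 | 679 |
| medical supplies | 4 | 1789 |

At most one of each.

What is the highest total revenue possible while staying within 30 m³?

7029

By revenue per m³: medical supplies 447.25, lab equipment 334.43, insulation panels 226.33 lead.
Taking the top-ratio shipments first gives lab equipment + electronics pallets + insulation panels + medical supplies for 6775 (23 m³).
Dropping insulation panels frees 3 m³; slotting in textile bales (8 m³) lifts the total to 7029 at 28 m³.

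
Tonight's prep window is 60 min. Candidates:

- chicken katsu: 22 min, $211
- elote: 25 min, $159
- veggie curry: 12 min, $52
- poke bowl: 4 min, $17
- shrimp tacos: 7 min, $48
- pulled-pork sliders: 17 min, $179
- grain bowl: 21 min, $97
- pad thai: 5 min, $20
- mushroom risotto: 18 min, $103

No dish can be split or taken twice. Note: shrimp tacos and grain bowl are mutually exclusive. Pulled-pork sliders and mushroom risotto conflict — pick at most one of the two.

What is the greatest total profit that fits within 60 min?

490

Taking chicken katsu + veggie curry + shrimp tacos + pulled-pork sliders: 58 min used, 490 in profit.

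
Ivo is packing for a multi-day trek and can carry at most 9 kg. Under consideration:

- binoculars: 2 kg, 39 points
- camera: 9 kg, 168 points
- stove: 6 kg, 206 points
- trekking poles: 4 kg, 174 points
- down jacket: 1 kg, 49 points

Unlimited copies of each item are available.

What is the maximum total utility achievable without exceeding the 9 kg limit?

Taking 9×down jacket: 9 kg used, 441 in utility.
That's the maximum — no swap from here does better than 441.

441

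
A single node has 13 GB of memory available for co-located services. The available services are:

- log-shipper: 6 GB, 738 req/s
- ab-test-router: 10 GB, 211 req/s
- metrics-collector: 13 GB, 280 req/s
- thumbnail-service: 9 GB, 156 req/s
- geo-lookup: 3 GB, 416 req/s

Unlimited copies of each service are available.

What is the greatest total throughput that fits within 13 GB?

1664

The ratio ordering already packs tightly: 4×geo-lookup, 12 GB, 1664.
No other feasible combination exceeds 1664.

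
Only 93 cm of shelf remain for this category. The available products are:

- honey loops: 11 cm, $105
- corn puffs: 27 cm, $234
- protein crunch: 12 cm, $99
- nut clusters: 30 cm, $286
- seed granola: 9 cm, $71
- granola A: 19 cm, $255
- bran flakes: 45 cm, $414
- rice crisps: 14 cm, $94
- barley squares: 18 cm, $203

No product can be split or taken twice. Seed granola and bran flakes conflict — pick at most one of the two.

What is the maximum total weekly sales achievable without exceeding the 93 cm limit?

Density check — granola A 13.42, barley squares 11.28, honey loops 9.55 are the best per cm.
Taking the top-ratio products first gives honey loops + protein crunch + nut clusters + granola A + barley squares for 948 (90 cm).
Dropping protein crunch and nut clusters frees 42 cm; slotting in bran flakes (45 cm) lifts the total to 977 at 93 cm.
An exhaustive check of the 512 subsets confirms 977.

977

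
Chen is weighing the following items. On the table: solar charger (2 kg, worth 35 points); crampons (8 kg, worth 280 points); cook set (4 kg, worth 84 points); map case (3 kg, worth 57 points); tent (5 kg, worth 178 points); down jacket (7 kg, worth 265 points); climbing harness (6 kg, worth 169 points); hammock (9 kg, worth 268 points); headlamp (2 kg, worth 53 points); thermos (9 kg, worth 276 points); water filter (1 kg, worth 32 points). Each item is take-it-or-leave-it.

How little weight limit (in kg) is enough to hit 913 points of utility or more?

Minimise kg subject to total utility ≥ 913.
crampons + tent + down jacket + climbing harness + water filter: 924 utility at 27 kg.
Any bundle with less than 27 kg falls short of 913.

27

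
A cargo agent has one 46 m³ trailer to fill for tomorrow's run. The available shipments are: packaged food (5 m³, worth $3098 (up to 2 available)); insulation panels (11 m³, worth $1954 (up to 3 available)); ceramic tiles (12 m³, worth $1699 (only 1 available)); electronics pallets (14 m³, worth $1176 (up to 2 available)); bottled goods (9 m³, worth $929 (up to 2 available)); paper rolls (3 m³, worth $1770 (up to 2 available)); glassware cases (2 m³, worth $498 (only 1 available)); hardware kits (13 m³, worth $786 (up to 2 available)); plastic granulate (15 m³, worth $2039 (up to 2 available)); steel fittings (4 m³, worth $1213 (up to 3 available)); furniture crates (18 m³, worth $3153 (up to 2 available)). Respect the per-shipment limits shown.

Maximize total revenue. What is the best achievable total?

Filling by ratio: 2×packaged food + insulation panels + 2×paper rolls + glassware cases + 3×steel fittings for 15827, with 5 m³ left unused.
Replace insulation panels and glassware cases with furniture crates: the trade gains 701 net, giving 16528 at 46 m³.
No other feasible combination exceeds 16528.

16528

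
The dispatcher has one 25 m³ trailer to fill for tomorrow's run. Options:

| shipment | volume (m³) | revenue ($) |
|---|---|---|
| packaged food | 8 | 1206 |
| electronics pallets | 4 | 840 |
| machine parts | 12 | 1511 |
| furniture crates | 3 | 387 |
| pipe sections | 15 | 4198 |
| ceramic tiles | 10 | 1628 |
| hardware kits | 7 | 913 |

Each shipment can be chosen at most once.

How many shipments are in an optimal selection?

2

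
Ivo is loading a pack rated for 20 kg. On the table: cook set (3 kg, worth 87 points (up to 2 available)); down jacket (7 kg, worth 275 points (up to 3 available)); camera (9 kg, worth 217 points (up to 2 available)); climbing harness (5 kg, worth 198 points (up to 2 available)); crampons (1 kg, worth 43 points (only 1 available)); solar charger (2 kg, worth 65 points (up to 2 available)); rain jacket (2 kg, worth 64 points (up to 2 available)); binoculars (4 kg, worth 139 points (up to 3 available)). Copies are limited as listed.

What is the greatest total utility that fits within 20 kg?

791

Taking the top-ratio items first gives down jacket + 2×climbing harness + crampons + solar charger for 779 (20 kg).
Replace climbing harness and solar charger with down jacket: the trade gains 12 net, giving 791 at 20 kg.
That's the maximum — no swap from here does better than 791.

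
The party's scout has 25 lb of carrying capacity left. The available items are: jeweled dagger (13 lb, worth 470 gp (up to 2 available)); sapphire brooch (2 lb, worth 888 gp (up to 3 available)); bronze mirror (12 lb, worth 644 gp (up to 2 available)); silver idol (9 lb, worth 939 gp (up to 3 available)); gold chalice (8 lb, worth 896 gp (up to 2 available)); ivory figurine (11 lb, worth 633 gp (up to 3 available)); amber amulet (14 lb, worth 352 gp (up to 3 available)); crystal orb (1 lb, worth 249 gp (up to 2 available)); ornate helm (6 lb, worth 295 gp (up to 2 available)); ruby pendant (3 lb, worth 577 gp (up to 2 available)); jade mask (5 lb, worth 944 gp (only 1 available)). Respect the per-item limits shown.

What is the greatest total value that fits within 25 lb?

5658

Taking the top-ratio items first gives 3×sapphire brooch + 2×crystal orb + ornate helm + 2×ruby pendant + jade mask for 5555 (25 lb).
Dropping 2×crystal orb and ornate helm frees 8 lb; slotting in gold chalice (8 lb) lifts the total to 5658 at 25 lb.
Every other selection either busts 25 lb or exceeds an availability limit or fails to beat 5658.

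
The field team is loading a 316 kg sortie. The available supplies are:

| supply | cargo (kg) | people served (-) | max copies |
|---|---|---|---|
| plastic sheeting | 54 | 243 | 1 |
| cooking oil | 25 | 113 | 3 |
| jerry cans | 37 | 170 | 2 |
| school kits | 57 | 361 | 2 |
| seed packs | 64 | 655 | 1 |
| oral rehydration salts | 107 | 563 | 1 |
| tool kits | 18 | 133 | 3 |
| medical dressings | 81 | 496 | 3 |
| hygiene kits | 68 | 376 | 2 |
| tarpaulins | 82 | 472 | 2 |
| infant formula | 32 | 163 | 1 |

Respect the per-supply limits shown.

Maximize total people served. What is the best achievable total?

2272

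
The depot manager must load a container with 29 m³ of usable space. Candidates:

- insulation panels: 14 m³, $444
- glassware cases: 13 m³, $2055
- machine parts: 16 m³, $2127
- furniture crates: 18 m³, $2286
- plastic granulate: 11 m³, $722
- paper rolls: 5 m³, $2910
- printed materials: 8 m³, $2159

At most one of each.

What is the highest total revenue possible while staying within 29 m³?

Ranking by ratio (revenue/m³): paper rolls 582.00, printed materials 269.88, glassware cases 158.08.
Taking the top-ratio shipments first gives glassware cases + paper rolls + printed materials for 7124 (26 m³).
The 13 m³ tied up in glassware cases is better spent on machine parts — total rises to 7196 (29 m³).

7196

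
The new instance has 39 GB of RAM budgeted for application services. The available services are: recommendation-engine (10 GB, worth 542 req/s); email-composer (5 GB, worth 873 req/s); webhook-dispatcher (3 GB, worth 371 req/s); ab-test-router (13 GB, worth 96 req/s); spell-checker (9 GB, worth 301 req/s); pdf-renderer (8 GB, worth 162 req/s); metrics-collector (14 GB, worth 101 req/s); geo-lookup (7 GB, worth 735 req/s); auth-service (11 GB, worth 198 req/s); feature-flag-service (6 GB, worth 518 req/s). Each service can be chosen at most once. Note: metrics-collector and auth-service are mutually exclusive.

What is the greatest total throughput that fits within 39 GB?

3201

Ranking by ratio (throughput/GB): email-composer 174.60, webhook-dispatcher 123.67, geo-lookup 105.00, feature-flag-service 86.33.
Taking recommendation-engine + email-composer + webhook-dispatcher + pdf-renderer + geo-lookup + feature-flag-service: 39 GB used, 3201 in throughput.
Nothing else feasible within 39 GB beats 3201.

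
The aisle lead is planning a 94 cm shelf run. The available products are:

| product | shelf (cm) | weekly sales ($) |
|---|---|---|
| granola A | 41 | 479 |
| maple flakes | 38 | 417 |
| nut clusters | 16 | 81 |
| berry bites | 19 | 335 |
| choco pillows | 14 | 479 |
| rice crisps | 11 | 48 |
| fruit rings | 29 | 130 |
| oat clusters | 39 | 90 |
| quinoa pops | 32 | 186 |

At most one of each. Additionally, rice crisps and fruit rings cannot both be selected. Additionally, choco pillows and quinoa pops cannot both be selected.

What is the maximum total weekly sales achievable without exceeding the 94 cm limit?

1375

Density check — choco pillows 34.21, berry bites 17.63, granola A 11.68 are the best per cm.
Taking the top-ratio products first gives granola A + nut clusters + berry bites + choco pillows for 1374 (90 cm).
Replace nut clusters and berry bites with maple flakes: the trade gains 1 net, giving 1375 at 93 cm.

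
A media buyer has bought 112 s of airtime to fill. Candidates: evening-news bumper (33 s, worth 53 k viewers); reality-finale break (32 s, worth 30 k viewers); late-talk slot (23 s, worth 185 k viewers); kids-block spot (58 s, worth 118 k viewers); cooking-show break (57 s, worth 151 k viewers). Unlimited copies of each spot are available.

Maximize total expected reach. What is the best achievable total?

Taking 4×late-talk slot: 92 s used, 740 in expected reach.
The spare 20 s is too small for any remaining spot, and no exchange beats 740.

740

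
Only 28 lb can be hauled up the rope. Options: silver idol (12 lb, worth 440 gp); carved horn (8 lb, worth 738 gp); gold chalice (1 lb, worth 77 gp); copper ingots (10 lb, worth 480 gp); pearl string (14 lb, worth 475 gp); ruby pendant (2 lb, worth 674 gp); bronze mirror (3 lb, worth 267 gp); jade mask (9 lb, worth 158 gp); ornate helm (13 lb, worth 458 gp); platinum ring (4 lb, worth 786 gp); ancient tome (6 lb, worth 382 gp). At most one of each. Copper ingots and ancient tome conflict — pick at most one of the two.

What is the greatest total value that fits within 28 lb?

By value per lb: ruby pendant 337.00, platinum ring 196.50, carved horn 92.25, bronze mirror 89.00 lead.
A density-first pass picks carved horn + gold chalice + ruby pendant + bronze mirror + platinum ring + ancient tome — 2924 at 24 lb.
Replace ancient tome with copper ingots: the trade gains 98 net, giving 3022 at 28 lb.
The closest alternative, carved horn + copper ingots + ruby pendant + bronze mirror + platinum ring, reaches only 2945.

3022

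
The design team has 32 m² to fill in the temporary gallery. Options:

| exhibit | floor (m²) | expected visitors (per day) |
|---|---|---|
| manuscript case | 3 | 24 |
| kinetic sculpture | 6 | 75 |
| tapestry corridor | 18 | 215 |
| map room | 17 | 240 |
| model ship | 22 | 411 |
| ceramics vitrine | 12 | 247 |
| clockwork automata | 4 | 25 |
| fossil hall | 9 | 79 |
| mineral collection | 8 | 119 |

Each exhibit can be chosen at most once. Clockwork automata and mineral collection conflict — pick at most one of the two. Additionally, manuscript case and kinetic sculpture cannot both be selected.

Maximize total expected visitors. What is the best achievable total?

Taking model ship + mineral collection: 30 m² used, 530 in expected visitors.
That's the maximum — no feasible swap from here does better than 530.

530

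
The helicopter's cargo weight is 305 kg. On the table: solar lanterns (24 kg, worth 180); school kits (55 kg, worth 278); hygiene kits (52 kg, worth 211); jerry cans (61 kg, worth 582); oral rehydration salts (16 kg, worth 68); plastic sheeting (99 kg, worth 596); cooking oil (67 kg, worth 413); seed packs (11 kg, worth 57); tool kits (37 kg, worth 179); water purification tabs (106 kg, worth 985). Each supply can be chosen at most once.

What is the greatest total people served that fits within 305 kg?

2400

Greedy by ratio would take solar lanterns + jerry cans + oral rehydration salts + cooking oil + seed packs + water purification tabs: 285 kg used, total 2285.
Replace oral rehydration salts and cooking oil with plastic sheeting: the trade gains 115 net, giving 2400 at 301 kg.
Next best is solar lanterns + jerry cans + plastic sheeting + water purification tabs at 2343 (290 kg) — short by 57.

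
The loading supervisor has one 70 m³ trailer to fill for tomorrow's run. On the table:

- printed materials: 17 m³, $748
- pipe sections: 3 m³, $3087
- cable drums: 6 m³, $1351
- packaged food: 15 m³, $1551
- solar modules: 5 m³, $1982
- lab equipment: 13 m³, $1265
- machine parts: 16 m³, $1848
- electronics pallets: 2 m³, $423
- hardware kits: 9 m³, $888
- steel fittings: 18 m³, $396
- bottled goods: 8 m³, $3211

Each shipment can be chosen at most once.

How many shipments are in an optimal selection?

The maximum revenue within 70 m³ is 14718.
pipe sections + cable drums + packaged food + solar modules + lab equipment + machine parts + electronics pallets + bottled goods hits 14718 at 68 m³.
Every optimal selection uses 8 shipments.

8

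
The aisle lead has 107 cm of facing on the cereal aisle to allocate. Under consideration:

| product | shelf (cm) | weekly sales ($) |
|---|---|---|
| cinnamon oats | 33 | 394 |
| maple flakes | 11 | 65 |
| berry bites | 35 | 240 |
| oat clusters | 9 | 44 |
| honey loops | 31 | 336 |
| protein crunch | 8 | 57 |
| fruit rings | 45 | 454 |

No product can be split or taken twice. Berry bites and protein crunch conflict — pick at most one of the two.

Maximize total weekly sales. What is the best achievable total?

1014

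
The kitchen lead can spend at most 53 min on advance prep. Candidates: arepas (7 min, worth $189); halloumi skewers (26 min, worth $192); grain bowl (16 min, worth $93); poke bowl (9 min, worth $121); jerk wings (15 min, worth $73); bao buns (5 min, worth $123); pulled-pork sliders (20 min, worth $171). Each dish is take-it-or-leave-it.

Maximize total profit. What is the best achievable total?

625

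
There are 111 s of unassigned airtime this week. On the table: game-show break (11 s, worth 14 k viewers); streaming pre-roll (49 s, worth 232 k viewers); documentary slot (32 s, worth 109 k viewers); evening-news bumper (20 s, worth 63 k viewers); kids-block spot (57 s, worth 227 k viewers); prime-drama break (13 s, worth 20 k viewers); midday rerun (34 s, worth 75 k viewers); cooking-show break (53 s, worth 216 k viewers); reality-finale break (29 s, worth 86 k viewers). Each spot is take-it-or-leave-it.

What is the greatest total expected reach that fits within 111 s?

459

The ratio heuristic lands on streaming pre-roll + cooking-show break (448) but leaves 9 s idle.
The 53 s tied up in cooking-show break is better spent on kids-block spot — total rises to 459 (106 s).
Runner-up streaming pre-roll + cooking-show break tops out at 448.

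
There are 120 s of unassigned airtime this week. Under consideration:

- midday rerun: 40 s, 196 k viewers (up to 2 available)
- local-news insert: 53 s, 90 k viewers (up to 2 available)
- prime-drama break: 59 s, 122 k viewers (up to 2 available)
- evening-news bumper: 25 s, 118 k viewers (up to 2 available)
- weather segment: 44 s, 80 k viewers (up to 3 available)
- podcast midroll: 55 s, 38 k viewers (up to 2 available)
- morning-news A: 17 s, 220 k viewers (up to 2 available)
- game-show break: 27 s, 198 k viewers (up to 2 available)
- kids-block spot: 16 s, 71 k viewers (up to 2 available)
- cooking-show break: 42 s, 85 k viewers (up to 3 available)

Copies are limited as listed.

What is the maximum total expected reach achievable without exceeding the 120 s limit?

Density check — morning-news A 12.94, game-show break 7.33, midday rerun 4.90 are the best per s.
Taking the top-ratio spots first gives evening-news bumper + 2×morning-news A + 2×game-show break for 954 (113 s).
Dropping evening-news bumper frees 25 s; slotting in 2×kids-block spot (32 s) lifts the total to 978 at 120 s.

978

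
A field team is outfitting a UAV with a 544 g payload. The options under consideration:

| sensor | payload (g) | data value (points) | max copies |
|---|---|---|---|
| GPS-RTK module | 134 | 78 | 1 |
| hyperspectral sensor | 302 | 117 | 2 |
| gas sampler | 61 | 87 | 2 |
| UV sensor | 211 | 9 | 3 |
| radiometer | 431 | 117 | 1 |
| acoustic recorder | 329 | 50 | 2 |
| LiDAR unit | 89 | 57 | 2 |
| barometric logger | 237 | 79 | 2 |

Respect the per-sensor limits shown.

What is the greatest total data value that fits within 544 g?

By data value per g: gas sampler 1.43, LiDAR unit 0.64, GPS-RTK module 0.58, hyperspectral sensor 0.39 lead.
A density-first pass picks GPS-RTK module + 2×gas sampler + 2×LiDAR unit — 366 at 434 g.
Replace GPS-RTK module with barometric logger: the trade gains 1 net, giving 367 at 537 g.

367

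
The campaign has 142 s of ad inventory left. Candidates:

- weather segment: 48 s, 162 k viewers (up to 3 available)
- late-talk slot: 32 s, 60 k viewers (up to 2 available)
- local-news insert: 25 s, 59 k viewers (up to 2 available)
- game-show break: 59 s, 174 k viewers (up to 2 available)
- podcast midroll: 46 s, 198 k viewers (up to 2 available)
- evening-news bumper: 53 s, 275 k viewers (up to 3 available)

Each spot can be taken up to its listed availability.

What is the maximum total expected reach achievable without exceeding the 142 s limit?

610

By expected reach per s: evening-news bumper 5.19, podcast midroll 4.30, weather segment 3.38 lead.
Filling by ratio: local-news insert + 2×evening-news bumper for 609, with 11 s left unused.
Replace local-news insert with late-talk slot: the trade gains 1 net, giving 610 at 138 s.
The spare 4 s is too small for any remaining spot, and no exchange beats 610.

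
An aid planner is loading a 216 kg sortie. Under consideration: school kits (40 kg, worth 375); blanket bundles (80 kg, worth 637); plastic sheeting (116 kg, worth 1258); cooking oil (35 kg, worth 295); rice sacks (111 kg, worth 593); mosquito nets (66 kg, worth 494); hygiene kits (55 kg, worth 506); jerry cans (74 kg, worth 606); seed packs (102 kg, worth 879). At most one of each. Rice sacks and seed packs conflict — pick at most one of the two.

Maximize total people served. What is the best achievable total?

2139

Ranking by ratio (people served/kg): plastic sheeting 10.84, school kits 9.38, hygiene kits 9.20, seed packs 8.62.
Taking school kits + plastic sheeting + hygiene kits: 211 kg used, 2139 in people served.
Next best is plastic sheeting + cooking oil + hygiene kits at 2059 (206 kg) — short by 80.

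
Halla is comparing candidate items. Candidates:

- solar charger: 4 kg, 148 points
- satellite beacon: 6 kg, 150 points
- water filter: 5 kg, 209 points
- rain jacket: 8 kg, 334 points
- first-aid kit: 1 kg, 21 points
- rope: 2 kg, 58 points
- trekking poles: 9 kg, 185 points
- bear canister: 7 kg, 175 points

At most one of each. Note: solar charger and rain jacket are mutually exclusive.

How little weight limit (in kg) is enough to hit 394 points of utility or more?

11

Need the lightest bundle worth ≥ 394.
Taking solar charger + water filter + rope gives 415 (≥ 394) for 11 kg.
Any bundle with less than 11 kg falls short of 394.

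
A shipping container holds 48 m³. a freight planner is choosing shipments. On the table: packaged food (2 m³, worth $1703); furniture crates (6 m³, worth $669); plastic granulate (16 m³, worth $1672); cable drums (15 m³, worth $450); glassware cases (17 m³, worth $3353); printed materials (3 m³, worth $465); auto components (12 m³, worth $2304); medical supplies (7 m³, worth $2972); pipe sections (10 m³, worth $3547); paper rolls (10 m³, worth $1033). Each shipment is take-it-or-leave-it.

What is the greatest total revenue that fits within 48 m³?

13879

Ranking by ratio (revenue/m³): packaged food 851.50, medical supplies 424.57, pipe sections 354.70.
Packaged food + glassware cases + auto components + medical supplies + pipe sections uses 48 of the 48 m³ and totals 13879.
That's the maximum — no swap from here does better than 13879.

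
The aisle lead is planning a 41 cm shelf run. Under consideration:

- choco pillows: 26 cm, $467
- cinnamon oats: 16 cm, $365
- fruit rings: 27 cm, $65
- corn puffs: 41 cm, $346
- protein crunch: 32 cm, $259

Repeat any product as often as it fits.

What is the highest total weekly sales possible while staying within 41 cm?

Ranking by ratio (weekly sales/cm): cinnamon oats 22.81, choco pillows 17.96, corn puffs 8.44, protein crunch 8.09.
Taking 2×cinnamon oats: 32 cm used, 730 in weekly sales.
Nothing else within 41 cm beats 730.

730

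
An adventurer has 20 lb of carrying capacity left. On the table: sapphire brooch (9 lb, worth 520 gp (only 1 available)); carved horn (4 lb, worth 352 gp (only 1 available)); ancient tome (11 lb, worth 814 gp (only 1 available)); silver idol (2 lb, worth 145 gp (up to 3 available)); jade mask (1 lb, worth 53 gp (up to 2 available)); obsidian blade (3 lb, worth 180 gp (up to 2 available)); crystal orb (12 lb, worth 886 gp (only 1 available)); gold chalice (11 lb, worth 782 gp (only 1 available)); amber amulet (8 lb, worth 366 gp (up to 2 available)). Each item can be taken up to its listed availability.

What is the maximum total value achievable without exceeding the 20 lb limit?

Density check — carved horn 88.00, ancient tome 74.00, crystal orb 73.83, silver idol 72.50 are the best per lb.
Greedy by ratio would take carved horn + ancient tome + 2×silver idol + jade mask: 20 lb used, total 1509.
The 12 lb tied up in ancient tome and jade mask is better spent on crystal orb — total rises to 1528 (20 lb).
That's the maximum — no swap from here does better than 1528.

1528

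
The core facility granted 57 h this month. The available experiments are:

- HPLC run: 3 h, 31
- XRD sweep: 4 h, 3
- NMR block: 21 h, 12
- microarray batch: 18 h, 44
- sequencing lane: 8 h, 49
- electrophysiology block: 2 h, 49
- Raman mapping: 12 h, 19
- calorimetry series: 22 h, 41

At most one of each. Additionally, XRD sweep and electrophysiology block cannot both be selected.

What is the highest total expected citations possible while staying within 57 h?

214

HPLC run + microarray batch + sequencing lane + electrophysiology block + calorimetry series uses 53 of the 57 h and totals 214.
Runner-up HPLC run + microarray batch + sequencing lane + electrophysiology block + Raman mapping tops out at 192.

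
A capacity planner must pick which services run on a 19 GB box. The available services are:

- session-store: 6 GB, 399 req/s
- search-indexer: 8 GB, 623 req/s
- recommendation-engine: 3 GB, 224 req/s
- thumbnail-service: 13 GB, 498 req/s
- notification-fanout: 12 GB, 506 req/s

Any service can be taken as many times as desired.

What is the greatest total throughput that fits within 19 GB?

1470

Ranking by ratio (throughput/GB): search-indexer 77.88, recommendation-engine 74.67, session-store 66.50, notification-fanout 42.17.
Taking 2×search-indexer + recommendation-engine: 19 GB used, 1470 in throughput.
Nothing else within 19 GB beats 1470.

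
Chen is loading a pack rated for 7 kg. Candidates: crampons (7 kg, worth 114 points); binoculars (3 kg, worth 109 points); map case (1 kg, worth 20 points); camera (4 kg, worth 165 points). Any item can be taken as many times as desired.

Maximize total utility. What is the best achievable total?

274

Density check — camera 41.25, binoculars 36.33, map case 20.00, crampons 16.29 are the best per kg.
Binoculars + camera uses 7 of the 7 kg and totals 274.
Nothing else within 7 kg beats 274.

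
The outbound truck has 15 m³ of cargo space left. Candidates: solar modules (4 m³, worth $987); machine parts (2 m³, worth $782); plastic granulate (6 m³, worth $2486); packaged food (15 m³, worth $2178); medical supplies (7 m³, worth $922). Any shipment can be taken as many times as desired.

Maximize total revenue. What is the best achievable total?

5754

Taking machine parts + 2×plastic granulate: 14 m³ used, 5754 in revenue.
Nothing else within 15 m³ beats 5754.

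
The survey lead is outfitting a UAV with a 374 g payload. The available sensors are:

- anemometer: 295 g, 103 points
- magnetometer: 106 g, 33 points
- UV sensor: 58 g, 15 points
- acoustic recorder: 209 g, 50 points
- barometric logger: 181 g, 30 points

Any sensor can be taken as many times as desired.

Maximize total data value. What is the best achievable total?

118

Density check — anemometer 0.35, magnetometer 0.31, UV sensor 0.26 are the best per g.
Taking anemometer + UV sensor: 353 g used, 118 in data value.
Every other selection either busts 374 g or fails to beat 118.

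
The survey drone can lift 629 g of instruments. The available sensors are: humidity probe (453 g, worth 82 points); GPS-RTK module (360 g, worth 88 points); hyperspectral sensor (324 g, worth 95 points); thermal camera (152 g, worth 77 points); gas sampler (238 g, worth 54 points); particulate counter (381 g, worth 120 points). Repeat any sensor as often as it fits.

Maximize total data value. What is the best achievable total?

308

Taking 4×thermal camera: 608 g used, 308 in data value.
The spare 21 g is too small for any remaining sensor, and no exchange beats 308.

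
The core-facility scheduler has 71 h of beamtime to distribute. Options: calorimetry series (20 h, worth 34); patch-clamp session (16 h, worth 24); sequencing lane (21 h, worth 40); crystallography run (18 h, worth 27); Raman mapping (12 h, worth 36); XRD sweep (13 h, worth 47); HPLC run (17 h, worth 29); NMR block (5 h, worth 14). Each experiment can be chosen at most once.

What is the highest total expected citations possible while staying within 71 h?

171

Density check — XRD sweep 3.62, Raman mapping 3.00, NMR block 2.80, sequencing lane 1.90 are the best per h.
Filling by ratio: sequencing lane + Raman mapping + XRD sweep + HPLC run + NMR block for 166, with 3 h left unused.
Replace HPLC run with calorimetry series: the trade gains 5 net, giving 171 at 71 h.
Next best is sequencing lane + Raman mapping + XRD sweep + HPLC run + NMR block at 166 (68 h) — short by 5.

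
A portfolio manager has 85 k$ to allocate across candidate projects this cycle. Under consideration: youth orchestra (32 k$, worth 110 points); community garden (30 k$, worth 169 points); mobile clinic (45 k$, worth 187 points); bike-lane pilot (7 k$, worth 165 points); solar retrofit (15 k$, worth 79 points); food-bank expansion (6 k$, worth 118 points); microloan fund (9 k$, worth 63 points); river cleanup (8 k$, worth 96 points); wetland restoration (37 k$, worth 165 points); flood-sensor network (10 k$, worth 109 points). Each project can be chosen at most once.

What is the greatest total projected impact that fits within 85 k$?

Community garden + bike-lane pilot + solar retrofit + food-bank expansion + microloan fund + river cleanup + flood-sensor network uses 85 of the 85 k$ and totals 799.
The closest alternative, mobile clinic + bike-lane pilot + food-bank expansion + microloan fund + river cleanup + flood-sensor network, reaches only 738.

799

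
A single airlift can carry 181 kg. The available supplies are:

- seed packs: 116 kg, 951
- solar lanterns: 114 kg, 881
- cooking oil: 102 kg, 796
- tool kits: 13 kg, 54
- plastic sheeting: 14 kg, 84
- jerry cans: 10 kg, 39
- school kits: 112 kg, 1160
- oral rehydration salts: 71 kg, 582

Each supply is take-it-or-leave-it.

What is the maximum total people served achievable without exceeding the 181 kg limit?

1378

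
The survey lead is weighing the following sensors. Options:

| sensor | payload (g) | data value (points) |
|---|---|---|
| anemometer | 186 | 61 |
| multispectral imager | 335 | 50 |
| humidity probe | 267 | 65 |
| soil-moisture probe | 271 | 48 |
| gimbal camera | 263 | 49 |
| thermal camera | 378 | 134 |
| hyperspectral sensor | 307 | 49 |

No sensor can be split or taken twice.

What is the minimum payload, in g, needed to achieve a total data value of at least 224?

827

Look for the lowest-payload combination reaching 224.
anemometer + gimbal camera + thermal camera: 244 data value at 827 g.
Any bundle with less than 827 g falls short of 224.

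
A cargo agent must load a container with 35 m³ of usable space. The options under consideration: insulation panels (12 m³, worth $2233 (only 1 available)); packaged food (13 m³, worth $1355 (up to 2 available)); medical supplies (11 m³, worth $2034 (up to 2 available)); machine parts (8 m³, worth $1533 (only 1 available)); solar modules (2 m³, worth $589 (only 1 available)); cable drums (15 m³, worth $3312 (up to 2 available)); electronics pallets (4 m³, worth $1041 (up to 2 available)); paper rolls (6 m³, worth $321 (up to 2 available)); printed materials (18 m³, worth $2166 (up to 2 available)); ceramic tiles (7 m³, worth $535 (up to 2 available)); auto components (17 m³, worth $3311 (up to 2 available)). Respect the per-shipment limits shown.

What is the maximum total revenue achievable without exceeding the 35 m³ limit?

The ratio heuristic lands on machine parts + solar modules + cable drums + 2×electronics pallets (7516) but leaves 2 m³ idle.
The 14 m³ tied up in machine parts and solar modules and electronics pallets is better spent on cable drums — total rises to 7665 (34 m³).
Every other selection either busts 35 m³ or exceeds an availability limit or fails to beat 7665.

7665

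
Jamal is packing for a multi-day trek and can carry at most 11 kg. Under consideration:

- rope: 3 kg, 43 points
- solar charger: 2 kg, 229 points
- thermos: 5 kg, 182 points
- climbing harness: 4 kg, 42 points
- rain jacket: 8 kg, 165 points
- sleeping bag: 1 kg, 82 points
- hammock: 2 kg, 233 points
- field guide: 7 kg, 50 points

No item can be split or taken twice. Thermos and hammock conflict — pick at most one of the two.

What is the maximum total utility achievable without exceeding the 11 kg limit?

Rope + solar charger + sleeping bag + hammock uses 8 of the 11 kg and totals 587.
Nothing else feasible within 11 kg beats 587.

587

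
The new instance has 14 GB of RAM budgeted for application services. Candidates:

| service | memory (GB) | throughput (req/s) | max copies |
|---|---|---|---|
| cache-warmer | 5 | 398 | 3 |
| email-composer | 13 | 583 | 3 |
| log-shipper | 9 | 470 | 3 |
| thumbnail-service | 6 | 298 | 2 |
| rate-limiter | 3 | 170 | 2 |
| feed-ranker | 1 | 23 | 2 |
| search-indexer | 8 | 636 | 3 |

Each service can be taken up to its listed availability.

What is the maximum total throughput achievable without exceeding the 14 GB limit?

1057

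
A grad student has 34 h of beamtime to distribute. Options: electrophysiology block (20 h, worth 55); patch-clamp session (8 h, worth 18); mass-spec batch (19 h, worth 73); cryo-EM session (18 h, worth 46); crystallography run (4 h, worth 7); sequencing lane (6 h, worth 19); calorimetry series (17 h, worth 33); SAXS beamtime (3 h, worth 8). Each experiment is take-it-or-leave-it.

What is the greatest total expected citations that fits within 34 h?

110

Ranking by ratio (expected citations/h): mass-spec batch 3.84, sequencing lane 3.17, electrophysiology block 2.75.
Greedy by ratio would take mass-spec batch + crystallography run + sequencing lane + SAXS beamtime: 32 h used, total 107.
Dropping crystallography run and SAXS beamtime frees 7 h; slotting in patch-clamp session (8 h) lifts the total to 110 at 33 h.
Nothing else within 34 h beats 110.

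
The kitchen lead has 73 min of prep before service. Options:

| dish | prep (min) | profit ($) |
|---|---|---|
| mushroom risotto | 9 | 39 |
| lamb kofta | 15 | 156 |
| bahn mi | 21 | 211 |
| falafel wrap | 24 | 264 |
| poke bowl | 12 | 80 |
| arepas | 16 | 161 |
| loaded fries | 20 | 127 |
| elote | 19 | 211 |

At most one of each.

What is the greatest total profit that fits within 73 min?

By profit per min: elote 11.11, falafel wrap 11.00, lamb kofta 10.40, arepas 10.06 lead.
Filling by ratio: lamb kofta + falafel wrap + poke bowl + elote for 711, with 3 min left unused.
The 36 min tied up in falafel wrap and poke bowl is better spent on bahn mi + arepas — total rises to 739 (71 min).

739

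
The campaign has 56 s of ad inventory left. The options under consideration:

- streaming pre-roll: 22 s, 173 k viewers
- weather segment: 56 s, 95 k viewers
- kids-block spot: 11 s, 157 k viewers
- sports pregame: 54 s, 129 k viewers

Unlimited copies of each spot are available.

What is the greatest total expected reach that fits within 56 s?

Best packing: 5×kids-block spot — 55 s, 785 total.
No other feasible combination exceeds 785.

785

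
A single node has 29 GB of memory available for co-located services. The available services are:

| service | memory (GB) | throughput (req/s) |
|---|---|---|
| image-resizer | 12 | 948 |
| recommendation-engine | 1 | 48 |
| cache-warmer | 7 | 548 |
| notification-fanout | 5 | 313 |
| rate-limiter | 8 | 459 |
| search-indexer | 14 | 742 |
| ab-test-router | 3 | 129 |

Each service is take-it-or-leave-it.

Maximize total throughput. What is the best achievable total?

2003

A density-first pass picks image-resizer + recommendation-engine + cache-warmer + notification-fanout + ab-test-router — 1986 at 28 GB.
The 8 GB tied up in notification-fanout and ab-test-router is better spent on rate-limiter — total rises to 2003 (28 GB).
Runner-up image-resizer + recommendation-engine + cache-warmer + notification-fanout + ab-test-router tops out at 1986.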